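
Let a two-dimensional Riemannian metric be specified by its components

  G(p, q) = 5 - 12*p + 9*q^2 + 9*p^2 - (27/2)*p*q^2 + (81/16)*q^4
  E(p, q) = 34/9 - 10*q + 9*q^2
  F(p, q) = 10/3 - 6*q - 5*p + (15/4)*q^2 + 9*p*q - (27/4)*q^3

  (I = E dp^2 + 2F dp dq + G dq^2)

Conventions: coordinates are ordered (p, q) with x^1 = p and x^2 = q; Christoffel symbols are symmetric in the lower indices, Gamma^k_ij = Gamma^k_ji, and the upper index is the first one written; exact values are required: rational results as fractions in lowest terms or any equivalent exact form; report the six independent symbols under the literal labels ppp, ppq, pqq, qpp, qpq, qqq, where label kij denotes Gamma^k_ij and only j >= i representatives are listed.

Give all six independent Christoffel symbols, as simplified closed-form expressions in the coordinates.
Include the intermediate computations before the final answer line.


E = 34/9 - 10*q + 9*q^2; F = 10/3 - 6*q - 5*p + (15/4)*q^2 + 9*p*q - (27/4)*q^3; G = 5 - 12*p + 9*q^2 + 9*p^2 - (27/2)*p*q^2 + (81/16)*q^4
Gamma^k_ij = (1/2) g^{kl} (d_i g_jl + d_j g_il - d_l g_ij), with g^inv = (1/(EG-F^2)) [[G, -F], [-F, E]]
first partials: E_p = 0, E_q = -10 + 18*q, F_p = -5 + 9*q, F_q = -6 + (15/2)*q + 9*p - (81/4)*q^2, G_p = -12 + 18*p - (27/2)*q^2, G_q = 18*q - 27*p*q + (81/4)*q^3
D = EG - F^2 = 70/9 - 10*q - 12*p + 18*q^2 + 9*p^2 - (27/2)*p*q^2 + (81/16)*q^4
expanded: Gamma^p_pp = (G E_p - 2F F_p + F E_q)/(2D), Gamma^p_pq = (G E_q - F G_p)/(2D), Gamma^p_qq = (2G F_q - G G_p - F G_q)/(2D), Gamma^q_pp = (2E F_p - E E_q - F E_p)/(2D), Gamma^q_pq = (E G_p - F E_q)/(2D), Gamma^q_qq = (E G_q - 2F F_q + F G_p)/(2D); substitute and cancel common factors

Answer: Gamma_ppp = 0, Gamma_ppq = (1296*q - 720)/(1296*p^2 - 1944*p*q^2 - 1728*p + 729*q^4 + 2592*q^2 - 1440*q + 1120), Gamma_pqq = (-1944*q^2 + 1080*q)/(1296*p^2 - 1944*p*q^2 - 1728*p + 729*q^4 + 2592*q^2 - 1440*q + 1120), Gamma_qpp = 0, Gamma_qpq = (1296*p - 972*q^2 - 864)/(1296*p^2 - 1944*p*q^2 - 1728*p + 729*q^4 + 2592*q^2 - 1440*q + 1120), Gamma_qqq = (-1944*p*q + 1458*q^3 + 1296*q)/(1296*p^2 - 1944*p*q^2 - 1728*p + 729*q^4 + 2592*q^2 - 1440*q + 1120)


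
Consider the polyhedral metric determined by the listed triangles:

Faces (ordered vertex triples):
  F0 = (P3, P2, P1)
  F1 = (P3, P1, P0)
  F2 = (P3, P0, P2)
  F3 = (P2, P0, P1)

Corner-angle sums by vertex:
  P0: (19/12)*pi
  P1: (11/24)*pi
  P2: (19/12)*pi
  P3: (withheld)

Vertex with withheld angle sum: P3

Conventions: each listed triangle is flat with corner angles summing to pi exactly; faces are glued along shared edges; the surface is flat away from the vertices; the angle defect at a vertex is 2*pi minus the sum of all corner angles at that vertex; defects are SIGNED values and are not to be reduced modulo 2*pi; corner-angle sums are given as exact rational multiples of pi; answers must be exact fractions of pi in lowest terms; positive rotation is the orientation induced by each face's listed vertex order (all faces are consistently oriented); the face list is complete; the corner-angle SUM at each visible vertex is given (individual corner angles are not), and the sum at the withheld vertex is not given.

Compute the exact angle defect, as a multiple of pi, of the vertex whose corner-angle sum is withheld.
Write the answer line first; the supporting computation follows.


Answer: defect(P3) = (13/8)*pi

V = 4, E = 6, F = 4; chi = V - E + F = 2
Gauss-Bonnet: total defect = 2*pi*chi = 4*pi; visible defects sum to (19/8)*pi


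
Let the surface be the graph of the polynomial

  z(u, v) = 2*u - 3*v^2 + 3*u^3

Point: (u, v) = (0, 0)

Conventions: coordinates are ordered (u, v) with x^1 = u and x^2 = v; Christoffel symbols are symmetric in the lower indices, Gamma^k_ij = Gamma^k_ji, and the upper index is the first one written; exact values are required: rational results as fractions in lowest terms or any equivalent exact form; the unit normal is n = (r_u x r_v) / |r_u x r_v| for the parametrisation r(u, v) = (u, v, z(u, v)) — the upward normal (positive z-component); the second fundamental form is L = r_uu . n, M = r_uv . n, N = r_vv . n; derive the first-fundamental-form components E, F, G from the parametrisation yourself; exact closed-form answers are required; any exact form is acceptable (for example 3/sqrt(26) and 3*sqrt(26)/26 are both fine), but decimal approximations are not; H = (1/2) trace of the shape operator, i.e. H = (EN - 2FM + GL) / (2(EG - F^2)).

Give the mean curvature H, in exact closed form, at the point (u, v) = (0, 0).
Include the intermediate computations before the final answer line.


z_u = 2, z_v = 0, z_uu = 0, z_uv = 0, z_vv = -6
E = 5, F = 0, G = 1; answer radicand W^2 = 5
unnormalised second-form numerators: l = 0, m = 0, n = -6; L = l/sqrt(5), and similarly M = m/sqrt(W^2), N = n/sqrt(W^2)
H = (E*n - 2*F*m + G*l) / (2*(EG - F^2)*sqrt(W^2)); E*n - 2*F*m + G*l = -30, EG - F^2 = 5, so H = (-3)/sqrt(5)

Answer: H = -3*sqrt(5)/5


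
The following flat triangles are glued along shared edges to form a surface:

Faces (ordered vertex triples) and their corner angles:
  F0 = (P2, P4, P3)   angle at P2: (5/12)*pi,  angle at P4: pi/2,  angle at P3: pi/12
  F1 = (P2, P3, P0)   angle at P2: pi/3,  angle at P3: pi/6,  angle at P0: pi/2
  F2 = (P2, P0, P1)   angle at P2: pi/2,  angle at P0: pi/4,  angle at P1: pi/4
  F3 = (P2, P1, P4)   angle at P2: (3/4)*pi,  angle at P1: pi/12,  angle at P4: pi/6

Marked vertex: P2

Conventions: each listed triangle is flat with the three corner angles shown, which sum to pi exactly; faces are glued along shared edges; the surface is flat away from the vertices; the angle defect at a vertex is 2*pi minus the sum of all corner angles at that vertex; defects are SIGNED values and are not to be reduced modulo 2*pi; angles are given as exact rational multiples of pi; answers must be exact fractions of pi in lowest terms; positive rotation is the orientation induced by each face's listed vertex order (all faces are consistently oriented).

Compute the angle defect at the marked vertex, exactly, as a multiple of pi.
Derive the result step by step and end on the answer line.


Sum of corner angles at P2: 2*pi
defect = 2*pi - 2*pi

Answer: defect(P2) = 0


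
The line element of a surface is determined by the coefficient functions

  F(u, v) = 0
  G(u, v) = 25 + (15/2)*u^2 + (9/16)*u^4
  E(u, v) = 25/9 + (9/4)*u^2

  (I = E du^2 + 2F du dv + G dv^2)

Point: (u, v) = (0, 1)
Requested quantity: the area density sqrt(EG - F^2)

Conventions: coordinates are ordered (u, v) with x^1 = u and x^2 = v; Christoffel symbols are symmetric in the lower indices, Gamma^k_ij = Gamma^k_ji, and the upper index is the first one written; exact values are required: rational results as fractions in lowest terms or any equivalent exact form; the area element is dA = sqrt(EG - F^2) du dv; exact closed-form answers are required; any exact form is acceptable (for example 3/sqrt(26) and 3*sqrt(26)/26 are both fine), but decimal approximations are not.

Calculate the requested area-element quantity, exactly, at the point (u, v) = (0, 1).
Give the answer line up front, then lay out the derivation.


Answer: sqrt(EG - F^2) = 25/3

E = 25/9, F = 0, G = 25; EG - F^2 = 625/9


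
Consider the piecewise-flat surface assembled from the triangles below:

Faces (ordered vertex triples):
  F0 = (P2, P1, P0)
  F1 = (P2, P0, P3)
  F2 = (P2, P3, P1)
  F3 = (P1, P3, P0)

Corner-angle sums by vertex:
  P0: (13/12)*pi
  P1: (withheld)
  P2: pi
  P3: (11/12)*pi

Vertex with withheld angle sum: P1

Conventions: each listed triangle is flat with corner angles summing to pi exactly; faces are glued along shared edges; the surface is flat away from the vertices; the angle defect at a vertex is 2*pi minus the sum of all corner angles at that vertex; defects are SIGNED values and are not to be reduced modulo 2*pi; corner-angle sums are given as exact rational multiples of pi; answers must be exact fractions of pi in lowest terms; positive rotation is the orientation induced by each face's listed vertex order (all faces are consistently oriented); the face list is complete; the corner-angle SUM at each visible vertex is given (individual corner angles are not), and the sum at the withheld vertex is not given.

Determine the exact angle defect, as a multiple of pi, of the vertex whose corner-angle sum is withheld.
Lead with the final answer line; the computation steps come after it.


Answer: defect(P1) = pi

V = 4, E = 6, F = 4; chi = V - E + F = 2
Gauss-Bonnet: total defect = 2*pi*chi = 4*pi; visible defects sum to 3*pi


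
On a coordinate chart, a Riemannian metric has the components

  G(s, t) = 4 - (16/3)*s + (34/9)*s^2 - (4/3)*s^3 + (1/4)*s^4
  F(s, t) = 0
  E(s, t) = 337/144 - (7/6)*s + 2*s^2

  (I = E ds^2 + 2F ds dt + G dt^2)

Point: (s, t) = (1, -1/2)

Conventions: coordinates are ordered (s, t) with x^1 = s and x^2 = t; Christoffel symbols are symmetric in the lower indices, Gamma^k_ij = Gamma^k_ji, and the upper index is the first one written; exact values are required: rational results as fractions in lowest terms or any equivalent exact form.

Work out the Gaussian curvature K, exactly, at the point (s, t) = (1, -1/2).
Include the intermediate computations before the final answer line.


E = 457/144, F = 0, G = 49/36, EG - F^2 = 22393/5184 at the point
E_s = 17/6, E_t = 0, F_s = 0, F_t = 0, G_s = -7/9, G_t = 0
E_tt = 0, F_st = 0, G_ss = 23/9
K follows from Brioschi's formula, (det M1 - det M2)/(EG - F^2)^2.
M1 = [[-E_tt/2 + F_st - G_ss/2, E_s/2, F_s - E_t/2], [F_t - G_s/2, E, F], [G_t/2, F, G]] = [[-23/18, 17/12, 0], [7/18, 457/144, 0], [0, 0, 49/36]]; det M1 = -585011/93312
M2 = [[0, E_t/2, G_s/2], [E_t/2, E, F], [G_s/2, F, G]] = [[0, 0, -7/18], [0, 457/144, 0], [-7/18, 0, 49/36]]; det M2 = -22393/46656
det M1 - det M2 = -60025/10368; K = -60025/10368 / (22393/5184)^2 = -64800/208849

Answer: K = -64800/208849


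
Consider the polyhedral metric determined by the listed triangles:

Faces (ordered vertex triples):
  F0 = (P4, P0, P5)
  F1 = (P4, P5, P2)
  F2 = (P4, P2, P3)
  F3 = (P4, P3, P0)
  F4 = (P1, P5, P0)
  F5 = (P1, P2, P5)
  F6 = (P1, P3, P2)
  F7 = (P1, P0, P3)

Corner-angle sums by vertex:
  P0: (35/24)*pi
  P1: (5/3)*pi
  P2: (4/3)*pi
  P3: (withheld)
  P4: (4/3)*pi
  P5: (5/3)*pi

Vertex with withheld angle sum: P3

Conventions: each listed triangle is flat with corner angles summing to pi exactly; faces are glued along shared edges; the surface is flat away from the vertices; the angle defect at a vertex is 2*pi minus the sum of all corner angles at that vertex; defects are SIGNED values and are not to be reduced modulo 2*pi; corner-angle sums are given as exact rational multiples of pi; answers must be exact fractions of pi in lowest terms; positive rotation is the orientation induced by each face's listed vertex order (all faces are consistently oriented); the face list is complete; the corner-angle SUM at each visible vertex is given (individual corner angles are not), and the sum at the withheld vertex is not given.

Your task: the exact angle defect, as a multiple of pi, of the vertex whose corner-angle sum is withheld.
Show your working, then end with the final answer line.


V = 6, E = 12, F = 8; chi = V - E + F = 2
Gauss-Bonnet: total defect = 2*pi*chi = 4*pi; visible defects sum to (61/24)*pi

Answer: defect(P3) = (35/24)*pi


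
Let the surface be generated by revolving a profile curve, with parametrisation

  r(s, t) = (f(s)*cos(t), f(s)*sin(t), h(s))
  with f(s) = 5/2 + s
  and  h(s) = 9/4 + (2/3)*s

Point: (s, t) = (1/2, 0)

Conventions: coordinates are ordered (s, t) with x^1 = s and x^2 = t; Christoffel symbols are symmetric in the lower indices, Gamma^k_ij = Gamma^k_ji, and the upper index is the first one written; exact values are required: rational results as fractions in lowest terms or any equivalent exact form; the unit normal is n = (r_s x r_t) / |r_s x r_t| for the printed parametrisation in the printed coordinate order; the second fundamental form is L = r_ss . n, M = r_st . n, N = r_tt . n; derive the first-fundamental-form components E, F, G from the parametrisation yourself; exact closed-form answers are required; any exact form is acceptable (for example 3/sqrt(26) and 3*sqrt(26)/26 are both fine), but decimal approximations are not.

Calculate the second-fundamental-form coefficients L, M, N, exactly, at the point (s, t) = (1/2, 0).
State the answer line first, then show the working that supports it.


Answer: L = 0, M = 0, N = 6*sqrt(13)/13

f = 3, f' = 1, f'' = 0, h' = 2/3, h'' = 0
E = 13/9, F = 0, G = 9; answer radicand W^2 = 13/9
unnormalised second-form numerators: l = 0, m = 0, n = 2; L = l/sqrt(13/9), and similarly M = m/sqrt(W^2), N = n/sqrt(W^2)


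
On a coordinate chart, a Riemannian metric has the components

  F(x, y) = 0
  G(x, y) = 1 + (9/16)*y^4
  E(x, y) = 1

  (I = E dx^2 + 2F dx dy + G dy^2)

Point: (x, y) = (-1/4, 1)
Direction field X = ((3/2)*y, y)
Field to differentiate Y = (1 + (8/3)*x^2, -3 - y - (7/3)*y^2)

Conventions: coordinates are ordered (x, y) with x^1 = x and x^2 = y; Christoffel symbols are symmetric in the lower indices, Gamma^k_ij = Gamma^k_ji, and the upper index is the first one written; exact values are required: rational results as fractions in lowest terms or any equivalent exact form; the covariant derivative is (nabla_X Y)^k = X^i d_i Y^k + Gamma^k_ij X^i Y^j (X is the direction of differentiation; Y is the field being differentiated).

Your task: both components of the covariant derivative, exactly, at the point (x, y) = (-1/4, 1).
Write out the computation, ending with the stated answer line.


E = 1, F = 0, G = 25/16 at the point
E_x = 0, E_y = 0, F_x = 0, F_y = 0, G_x = 0, G_y = 9/4
EG - F^2 = 25/16;  g^inv = (16/25) * [[25/16, 0], [0, 1]]
first-kind symbols [ij,l] = (1/2)(d_i g_jl + d_j g_il - d_l g_ij): [xx,x] = E_x/2 = 0, [xx,y] = F_x - E_y/2 = 0, [xy,x] = E_y/2 = 0, [xy,y] = G_x/2 = 0, [yy,x] = F_y - G_x/2 = 0, [yy,y] = G_y/2 = 9/8
Gamma^x_ij = (G*[ij,x] - F*[ij,y])/(EG - F^2), Gamma^y_ij = (E*[ij,y] - F*[ij,x])/(EG - F^2)
Gamma_xxx = 0, Gamma_xxy = 0, Gamma_xyy = 0, Gamma_yxx = 0, Gamma_yxy = 0, Gamma_yyy = 18/25
X = (3/2, 1), Y = (7/6, -19/3) at the point

Answer: (nabla_X Y)^x = -2, (nabla_X Y)^y = -767/75


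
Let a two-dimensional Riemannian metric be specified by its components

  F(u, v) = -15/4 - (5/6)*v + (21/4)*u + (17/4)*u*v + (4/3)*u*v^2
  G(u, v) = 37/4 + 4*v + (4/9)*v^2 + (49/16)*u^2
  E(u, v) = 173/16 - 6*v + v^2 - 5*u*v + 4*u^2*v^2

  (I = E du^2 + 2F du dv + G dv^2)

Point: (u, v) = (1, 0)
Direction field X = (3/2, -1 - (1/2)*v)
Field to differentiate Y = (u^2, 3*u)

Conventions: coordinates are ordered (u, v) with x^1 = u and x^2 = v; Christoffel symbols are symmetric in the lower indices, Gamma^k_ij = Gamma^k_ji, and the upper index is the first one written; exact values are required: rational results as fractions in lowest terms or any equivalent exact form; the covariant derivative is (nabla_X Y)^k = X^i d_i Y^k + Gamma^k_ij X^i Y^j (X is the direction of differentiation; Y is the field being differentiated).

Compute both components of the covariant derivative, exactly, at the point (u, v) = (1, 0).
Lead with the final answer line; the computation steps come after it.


Answer: (nabla_X Y)^u = 28486/33505, (nabla_X Y)^v = 216268/33505

E = 173/16, F = 3/2, G = 197/16 at the point
E_u = 0, E_v = -11, F_u = 21/4, F_v = 41/12, G_u = 49/8, G_v = 4
EG - F^2 = 33505/256;  g^inv = (256/33505) * [[197/16, -3/2], [-3/2, 173/16]]
first-kind symbols [ij,l] = (1/2)(d_i g_jl + d_j g_il - d_l g_ij): [uu,u] = E_u/2 = 0, [uu,v] = F_u - E_v/2 = 43/4, [uv,u] = E_v/2 = -11/2, [uv,v] = G_u/2 = 49/16, [vv,u] = F_v - G_u/2 = 17/48, [vv,v] = G_v/2 = 2
Gamma^u_ij = (G*[ij,u] - F*[ij,v])/(EG - F^2), Gamma^v_ij = (E*[ij,v] - F*[ij,u])/(EG - F^2)
Gamma_uuu = -4128/33505, Gamma_uuv = -18512/33505, Gamma_uvv = 209/20103, Gamma_vuu = 29756/33505, Gamma_vuv = 10589/33505, Gamma_vvv = 1080/6701
X = (3/2, -1), Y = (1, 3) at the point


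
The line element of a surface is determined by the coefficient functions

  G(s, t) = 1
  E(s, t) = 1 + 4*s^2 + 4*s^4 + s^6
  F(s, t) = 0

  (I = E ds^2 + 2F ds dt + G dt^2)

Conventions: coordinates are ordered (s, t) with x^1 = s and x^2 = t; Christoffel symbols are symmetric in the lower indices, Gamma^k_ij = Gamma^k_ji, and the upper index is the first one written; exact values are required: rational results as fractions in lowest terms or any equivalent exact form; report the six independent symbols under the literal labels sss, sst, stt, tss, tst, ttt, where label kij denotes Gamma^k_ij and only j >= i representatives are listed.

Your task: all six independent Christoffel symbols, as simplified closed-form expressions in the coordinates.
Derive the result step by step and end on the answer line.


E = 1 + 4*s^2 + 4*s^4 + s^6; F = 0; G = 1
Gamma^k_ij = (1/2) g^{kl} (d_i g_jl + d_j g_il - d_l g_ij), with g^inv = (1/(EG-F^2)) [[G, -F], [-F, E]]
first partials: E_s = 8*s + 16*s^3 + 6*s^5, E_t = 0, F_s = 0, F_t = 0, G_s = 0, G_t = 0
D = EG - F^2 = 1 + 4*s^2 + 4*s^4 + s^6
expanded: Gamma^s_ss = (G E_s - 2F F_s + F E_t)/(2D), Gamma^s_st = (G E_t - F G_s)/(2D), Gamma^s_tt = (2G F_t - G G_s - F G_t)/(2D), Gamma^t_ss = (2E F_s - E E_t - F E_s)/(2D), Gamma^t_st = (E G_s - F E_t)/(2D), Gamma^t_tt = (E G_t - 2F F_t + F G_s)/(2D); substitute and cancel common factors

Answer: Gamma_sss = (3*s^5 + 8*s^3 + 4*s)/(s^6 + 4*s^4 + 4*s^2 + 1), Gamma_sst = 0, Gamma_stt = 0, Gamma_tss = 0, Gamma_tst = 0, Gamma_ttt = 0


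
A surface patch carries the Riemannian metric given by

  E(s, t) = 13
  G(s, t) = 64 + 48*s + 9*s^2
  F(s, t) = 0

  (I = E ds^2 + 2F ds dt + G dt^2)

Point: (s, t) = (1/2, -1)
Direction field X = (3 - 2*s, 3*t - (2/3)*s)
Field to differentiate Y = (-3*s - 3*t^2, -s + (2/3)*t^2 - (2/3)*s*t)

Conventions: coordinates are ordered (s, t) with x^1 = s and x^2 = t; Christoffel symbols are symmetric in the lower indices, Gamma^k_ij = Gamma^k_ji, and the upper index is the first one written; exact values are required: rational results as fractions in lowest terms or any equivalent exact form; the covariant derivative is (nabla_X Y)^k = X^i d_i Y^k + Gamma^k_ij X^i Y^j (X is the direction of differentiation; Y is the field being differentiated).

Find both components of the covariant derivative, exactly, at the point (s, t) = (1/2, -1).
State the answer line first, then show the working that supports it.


Answer: (nabla_X Y)^s = -581/26, (nabla_X Y)^t = 1700/171

E = 13, F = 0, G = 361/4 at the point
E_s = 0, E_t = 0, F_s = 0, F_t = 0, G_s = 57, G_t = 0
EG - F^2 = 4693/4;  g^inv = (4/4693) * [[361/4, 0], [0, 13]]
first-kind symbols [ij,l] = (1/2)(d_i g_jl + d_j g_il - d_l g_ij): [ss,s] = E_s/2 = 0, [ss,t] = F_s - E_t/2 = 0, [st,s] = E_t/2 = 0, [st,t] = G_s/2 = 57/2, [tt,s] = F_t - G_s/2 = -57/2, [tt,t] = G_t/2 = 0
Gamma^s_ij = (G*[ij,s] - F*[ij,t])/(EG - F^2), Gamma^t_ij = (E*[ij,t] - F*[ij,s])/(EG - F^2)
Gamma_sss = 0, Gamma_sst = 0, Gamma_stt = -57/26, Gamma_tss = 0, Gamma_tst = 6/19, Gamma_ttt = 0
X = (2, -10/3), Y = (-9/2, 1/2) at the point


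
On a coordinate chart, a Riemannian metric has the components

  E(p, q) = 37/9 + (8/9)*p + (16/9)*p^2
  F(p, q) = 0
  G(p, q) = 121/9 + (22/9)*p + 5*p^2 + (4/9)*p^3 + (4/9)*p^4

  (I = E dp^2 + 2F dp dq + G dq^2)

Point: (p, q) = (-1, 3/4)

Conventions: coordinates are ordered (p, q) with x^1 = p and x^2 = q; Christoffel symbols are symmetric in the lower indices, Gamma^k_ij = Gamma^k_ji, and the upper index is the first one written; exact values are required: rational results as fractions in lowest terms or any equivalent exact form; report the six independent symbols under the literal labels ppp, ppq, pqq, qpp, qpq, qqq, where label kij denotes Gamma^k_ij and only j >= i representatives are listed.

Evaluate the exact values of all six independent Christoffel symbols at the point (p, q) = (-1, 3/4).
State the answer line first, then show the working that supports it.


Answer: Gamma_ppp = -4/15, Gamma_ppq = 0, Gamma_pqq = 4/5, Gamma_qpp = 0, Gamma_qpq = -1/4, Gamma_qqq = 0

E = 5, F = 0, G = 16 at the point
E_p = -8/3, E_q = 0, F_p = 0, F_q = 0, G_p = -8, G_q = 0
EG - F^2 = 80;  g^inv = (1/80) * [[16, 0], [0, 5]]
first-kind symbols [ij,l] = (1/2)(d_i g_jl + d_j g_il - d_l g_ij): [pp,p] = E_p/2 = -4/3, [pp,q] = F_p - E_q/2 = 0, [pq,p] = E_q/2 = 0, [pq,q] = G_p/2 = -4, [qq,p] = F_q - G_p/2 = 4, [qq,q] = G_q/2 = 0
Gamma^p_ij = (G*[ij,p] - F*[ij,q])/(EG - F^2), Gamma^q_ij = (E*[ij,q] - F*[ij,p])/(EG - F^2)


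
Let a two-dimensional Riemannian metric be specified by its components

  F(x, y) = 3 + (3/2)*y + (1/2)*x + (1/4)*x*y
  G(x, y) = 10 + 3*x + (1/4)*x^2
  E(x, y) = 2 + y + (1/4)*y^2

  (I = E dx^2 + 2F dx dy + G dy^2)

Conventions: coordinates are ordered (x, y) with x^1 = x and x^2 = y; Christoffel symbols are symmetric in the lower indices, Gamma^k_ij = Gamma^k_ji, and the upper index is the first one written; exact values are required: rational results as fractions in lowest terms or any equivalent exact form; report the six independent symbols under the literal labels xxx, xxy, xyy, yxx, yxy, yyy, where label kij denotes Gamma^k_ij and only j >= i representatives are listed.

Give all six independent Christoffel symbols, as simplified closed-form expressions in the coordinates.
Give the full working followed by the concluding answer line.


E = 2 + y + (1/4)*y^2; F = 3 + (3/2)*y + (1/2)*x + (1/4)*x*y; G = 10 + 3*x + (1/4)*x^2
Gamma^k_ij = (1/2) g^{kl} (d_i g_jl + d_j g_il - d_l g_ij), with g^inv = (1/(EG-F^2)) [[G, -F], [-F, E]]
first partials: E_x = 0, E_y = 1 + (1/2)*y, F_x = 1/2 + (1/4)*y, F_y = 3/2 + (1/4)*x, G_x = 3 + (1/2)*x, G_y = 0
D = EG - F^2 = 11 + y + 3*x + (1/4)*y^2 + (1/4)*x^2
expanded: Gamma^x_xx = (G E_x - 2F F_x + F E_y)/(2D), Gamma^x_xy = (G E_y - F G_x)/(2D), Gamma^x_yy = (2G F_y - G G_x - F G_y)/(2D), Gamma^y_xx = (2E F_x - E E_y - F E_x)/(2D), Gamma^y_xy = (E G_x - F E_y)/(2D), Gamma^y_yy = (E G_y - 2F F_y + F G_x)/(2D); substitute and cancel common factors

Answer: Gamma_xxx = 0, Gamma_xxy = (y + 2)/(x^2 + 12*x + y^2 + 4*y + 44), Gamma_xyy = 0, Gamma_yxx = 0, Gamma_yxy = (x + 6)/(x^2 + 12*x + y^2 + 4*y + 44), Gamma_yyy = 0


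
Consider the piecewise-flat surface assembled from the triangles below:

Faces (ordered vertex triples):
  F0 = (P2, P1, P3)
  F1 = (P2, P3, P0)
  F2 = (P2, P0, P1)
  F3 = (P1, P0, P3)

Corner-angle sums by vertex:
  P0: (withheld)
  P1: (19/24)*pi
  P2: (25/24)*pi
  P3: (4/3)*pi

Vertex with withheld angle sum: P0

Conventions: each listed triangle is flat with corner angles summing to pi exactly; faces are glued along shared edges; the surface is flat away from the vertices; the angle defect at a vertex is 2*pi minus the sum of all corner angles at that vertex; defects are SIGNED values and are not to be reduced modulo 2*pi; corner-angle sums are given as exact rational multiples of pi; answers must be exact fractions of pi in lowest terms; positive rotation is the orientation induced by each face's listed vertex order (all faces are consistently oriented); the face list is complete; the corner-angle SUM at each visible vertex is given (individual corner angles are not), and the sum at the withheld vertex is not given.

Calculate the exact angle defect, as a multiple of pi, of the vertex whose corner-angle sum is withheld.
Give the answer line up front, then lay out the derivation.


Answer: defect(P0) = (7/6)*pi

V = 4, E = 6, F = 4; chi = V - E + F = 2
Gauss-Bonnet: total defect = 2*pi*chi = 4*pi; visible defects sum to (17/6)*pi


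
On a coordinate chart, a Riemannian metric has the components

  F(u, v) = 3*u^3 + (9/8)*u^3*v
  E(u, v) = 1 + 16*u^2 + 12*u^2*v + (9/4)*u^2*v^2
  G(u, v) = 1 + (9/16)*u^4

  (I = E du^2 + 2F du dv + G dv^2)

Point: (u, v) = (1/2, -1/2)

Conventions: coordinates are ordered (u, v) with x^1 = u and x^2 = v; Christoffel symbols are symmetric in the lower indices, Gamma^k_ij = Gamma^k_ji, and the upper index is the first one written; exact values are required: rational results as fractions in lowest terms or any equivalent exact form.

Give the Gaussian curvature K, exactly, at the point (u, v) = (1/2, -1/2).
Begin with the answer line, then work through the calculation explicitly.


Answer: K = -36864/885481

E = 233/64, F = 39/128, G = 265/256, EG - F^2 = 941/256 at the point
E_u = 169/16, E_v = 39/16, F_u = 117/64, F_v = 9/64, G_u = 9/32, G_v = 0
E_vv = 9/8, F_uv = 27/32, G_uu = 27/16
Apply the Brioschi formula K = (det M1 - det M2)/(EG - F^2)^2 over the derivative matrices of E, F, G.
M1 = [[-E_vv/2 + F_uv - G_uu/2, E_u/2, F_u - E_v/2], [F_v - G_u/2, E, F], [G_v/2, F, G]] = [[-9/16, 169/32, 39/64], [0, 233/64, 39/128], [0, 39/128, 265/256]]; det M1 = -8469/4096
M2 = [[0, E_v/2, G_u/2], [E_v/2, E, F], [G_u/2, F, G]] = [[0, 39/32, 9/64], [39/32, 233/64, 39/128], [9/64, 39/128, 265/256]]; det M2 = -6165/4096
det M1 - det M2 = -9/16; K = -9/16 / (941/256)^2 = -36864/885481


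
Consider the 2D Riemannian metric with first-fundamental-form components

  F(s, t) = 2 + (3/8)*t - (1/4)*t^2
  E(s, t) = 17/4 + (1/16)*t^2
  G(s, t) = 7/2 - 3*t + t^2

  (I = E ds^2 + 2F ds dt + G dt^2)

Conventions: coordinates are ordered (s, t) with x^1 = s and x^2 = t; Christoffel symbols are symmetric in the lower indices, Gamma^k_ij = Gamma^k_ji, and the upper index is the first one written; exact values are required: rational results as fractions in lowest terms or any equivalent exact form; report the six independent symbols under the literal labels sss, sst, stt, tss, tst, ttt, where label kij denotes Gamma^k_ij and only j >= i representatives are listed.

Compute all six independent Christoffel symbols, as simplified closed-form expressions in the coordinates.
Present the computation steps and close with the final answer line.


E = 17/4 + (1/16)*t^2; F = 2 + (3/8)*t - (1/4)*t^2; G = 7/2 - 3*t + t^2
Gamma^k_ij = (1/2) g^{kl} (d_i g_jl + d_j g_il - d_l g_ij), with g^inv = (1/(EG-F^2)) [[G, -F], [-F, E]]
first partials: E_s = 0, E_t = (1/8)*t, F_s = 0, F_t = 3/8 - (1/2)*t, G_s = 0, G_t = -3 + 2*t
D = EG - F^2 = 87/8 - (57/4)*t + (341/64)*t^2
expanded: Gamma^s_ss = (G E_s - 2F F_s + F E_t)/(2D), Gamma^s_st = (G E_t - F G_s)/(2D), Gamma^s_tt = (2G F_t - G G_s - F G_t)/(2D), Gamma^t_ss = (2E F_s - E E_t - F E_s)/(2D), Gamma^t_st = (E G_s - F E_t)/(2D), Gamma^t_tt = (E G_t - 2F F_t + F G_s)/(2D); substitute and cancel common factors

Answer: Gamma_sss = (-2*t^3 + 3*t^2 + 16*t)/(682*t^2 - 1824*t + 1392), Gamma_sst = (4*t^3 - 12*t^2 + 14*t)/(341*t^2 - 912*t + 696), Gamma_stt = (-16*t^3 + 72*t^2 - 276*t + 276)/(341*t^2 - 912*t + 696), Gamma_tss = (-t^3 - 68*t)/(1364*t^2 - 3648*t + 2784), Gamma_tst = (2*t^3 - 3*t^2 - 16*t)/(682*t^2 - 1824*t + 1392), Gamma_ttt = (-4*t^3 + 12*t^2 + 327*t - 456)/(341*t^2 - 912*t + 696)


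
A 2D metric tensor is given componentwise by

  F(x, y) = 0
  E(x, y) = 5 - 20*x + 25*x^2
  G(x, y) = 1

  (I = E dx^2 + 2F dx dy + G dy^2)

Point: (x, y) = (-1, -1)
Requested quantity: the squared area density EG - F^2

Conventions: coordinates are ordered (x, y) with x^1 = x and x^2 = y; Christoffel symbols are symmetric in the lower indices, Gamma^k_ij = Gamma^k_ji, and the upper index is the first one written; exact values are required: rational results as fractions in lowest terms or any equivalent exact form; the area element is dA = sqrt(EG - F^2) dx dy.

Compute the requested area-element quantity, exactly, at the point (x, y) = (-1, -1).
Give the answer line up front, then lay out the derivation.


Answer: EG - F^2 = 50

E = 50, F = 0, G = 1; EG - F^2 = 50


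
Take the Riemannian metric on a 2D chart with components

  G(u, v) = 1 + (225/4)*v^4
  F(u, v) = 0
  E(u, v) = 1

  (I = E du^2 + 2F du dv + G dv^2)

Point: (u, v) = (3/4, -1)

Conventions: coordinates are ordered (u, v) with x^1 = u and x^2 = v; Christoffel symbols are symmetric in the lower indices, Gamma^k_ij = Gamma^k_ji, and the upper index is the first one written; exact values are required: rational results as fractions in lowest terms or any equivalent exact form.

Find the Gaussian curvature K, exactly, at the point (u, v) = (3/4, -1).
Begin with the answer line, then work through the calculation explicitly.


Answer: K = 0

E = 1, F = 0, G = 229/4, EG - F^2 = 229/4 at the point
E_u = 0, E_v = 0, F_u = 0, F_v = 0, G_u = 0, G_v = -225
E_vv = 0, F_uv = 0, G_uu = 0
Apply the Brioschi formula K = (det M1 - det M2)/(EG - F^2)^2 over the derivative matrices of E, F, G.
M1 = [[-E_vv/2 + F_uv - G_uu/2, E_u/2, F_u - E_v/2], [F_v - G_u/2, E, F], [G_v/2, F, G]] = [[0, 0, 0], [0, 1, 0], [-225/2, 0, 229/4]]; det M1 = 0
M2 = [[0, E_v/2, G_u/2], [E_v/2, E, F], [G_u/2, F, G]] = [[0, 0, 0], [0, 1, 0], [0, 0, 229/4]]; det M2 = 0
det M1 - det M2 = 0; K = 0 / (229/4)^2 = 0


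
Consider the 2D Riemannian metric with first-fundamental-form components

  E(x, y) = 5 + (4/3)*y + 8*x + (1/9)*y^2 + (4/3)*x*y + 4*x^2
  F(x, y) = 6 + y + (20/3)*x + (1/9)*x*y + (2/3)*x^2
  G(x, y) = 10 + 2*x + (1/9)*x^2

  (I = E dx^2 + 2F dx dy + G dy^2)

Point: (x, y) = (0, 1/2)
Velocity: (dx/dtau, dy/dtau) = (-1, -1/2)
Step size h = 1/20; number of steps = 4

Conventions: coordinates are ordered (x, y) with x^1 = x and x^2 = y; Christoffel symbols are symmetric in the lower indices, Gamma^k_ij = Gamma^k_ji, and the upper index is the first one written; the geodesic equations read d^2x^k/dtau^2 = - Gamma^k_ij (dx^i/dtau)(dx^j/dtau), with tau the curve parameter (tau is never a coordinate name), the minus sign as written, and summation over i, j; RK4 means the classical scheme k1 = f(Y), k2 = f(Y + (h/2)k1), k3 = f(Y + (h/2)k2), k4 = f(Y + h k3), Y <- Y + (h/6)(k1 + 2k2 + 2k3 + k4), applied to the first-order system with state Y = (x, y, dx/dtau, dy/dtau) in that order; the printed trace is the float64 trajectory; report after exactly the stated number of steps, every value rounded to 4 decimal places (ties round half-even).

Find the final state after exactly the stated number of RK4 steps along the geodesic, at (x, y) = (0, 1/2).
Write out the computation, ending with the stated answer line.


f(Y) = (dx/dtau, dy/dtau, -Gamma^x_ij Y'^i Y'^j, -Gamma^y_ij Y'^i Y'^j) with the Gammas evaluated at the stage position; h = 0.050000; intermediate values shown to 6 dp
step 0: x = 0.0000, y = 0.5000, dx/dtau = -1.0000, dy/dtau = -0.5000
step 1:
  k1: at (x, y) = (0.000000, 0.500000), (dx/dtau, dy/dtau) = (-1.000000, -0.500000); Gamma_xxx = 0.294896, Gamma_xxy = 0.049149, Gamma_xyy = 0.000000, Gamma_yxx = 0.408318, Gamma_yxy = 0.068053, Gamma_yyy = 0.000000; k1 = (-1.000000, -0.500000, -0.344045, -0.476371)
  k2: at (x, y) = (-0.025000, 0.487500), (dx/dtau, dy/dtau) = (-1.008601, -0.511909); Gamma_xxx = 0.293144, Gamma_xxy = 0.048857, Gamma_xyy = 0.000000, Gamma_yxx = 0.415142, Gamma_yxy = 0.069190, Gamma_yyy = 0.000000; k2 = (-1.008601, -0.511909, -0.348659, -0.493762)
  k3: at (x, y) = (-0.025215, 0.487202), (dx/dtau, dy/dtau) = (-1.008716, -0.512344); Gamma_xxx = 0.293124, Gamma_xxy = 0.048854, Gamma_xyy = 0.000000, Gamma_yxx = 0.415209, Gamma_yxy = 0.069202, Gamma_yyy = 0.000000; k3 = (-1.008716, -0.512344, -0.348753, -0.494007)
  k4: at (x, y) = (-0.050436, 0.474383), (dx/dtau, dy/dtau) = (-1.017438, -0.524700); Gamma_xxx = 0.291155, Gamma_xxy = 0.048526, Gamma_xyy = 0.000000, Gamma_yxx = 0.422198, Gamma_yxy = 0.070366, Gamma_yyy = 0.000000; k4 = (-1.017438, -0.524700, -0.353208, -0.512180)
  Y <- Y + (h/6)(k1 + 2k2 + 2k3 + k4): x = -0.0504, y = 0.4744, dx/dtau = -1.0174, dy/dtau = -0.5247
step 2:
  k1: at (x, y) = (-0.050434, 0.474390), (dx/dtau, dy/dtau) = (-1.017434, -0.524701); Gamma_xxx = 0.291155, Gamma_xxy = 0.048526, Gamma_xyy = 0.000000, Gamma_yxx = 0.422197, Gamma_yxy = 0.070366, Gamma_yyy = 0.000000; k1 = (-1.017434, -0.524701, -0.353206, -0.512176)
  k2: at (x, y) = (-0.075870, 0.461272), (dx/dtau, dy/dtau) = (-1.026264, -0.537505); Gamma_xxx = 0.288955, Gamma_xxy = 0.048159, Gamma_xyy = 0.000000, Gamma_yxx = 0.429345, Gamma_yxy = 0.071557, Gamma_yyy = 0.000000; k2 = (-1.026264, -0.537505, -0.357463, -0.531139)
  k3: at (x, y) = (-0.076091, 0.460952), (dx/dtau, dy/dtau) = (-1.026371, -0.537979); Gamma_xxx = 0.288930, Gamma_xxy = 0.048155, Gamma_xyy = 0.000000, Gamma_yxx = 0.429416, Gamma_yxy = 0.071569, Gamma_yyy = 0.000000; k3 = (-1.026371, -0.537979, -0.357549, -0.531398)
  k4: at (x, y) = (-0.101752, 0.447491), (dx/dtau, dy/dtau) = (-1.035311, -0.551271); Gamma_xxx = 0.286479, Gamma_xxy = 0.047747, Gamma_xyy = 0.000000, Gamma_yxx = 0.436727, Gamma_yxy = 0.072788, Gamma_yyy = 0.000000; k4 = (-1.035311, -0.551271, -0.361570, -0.551200)
  Y <- Y + (h/6)(k1 + 2k2 + 2k3 + k4): x = -0.1018, y = 0.4475, dx/dtau = -1.0353, dy/dtau = -0.5513
step 3:
  k1: at (x, y) = (-0.101751, 0.447499), (dx/dtau, dy/dtau) = (-1.035307, -0.551271); Gamma_xxx = 0.286480, Gamma_xxy = 0.047747, Gamma_xyy = 0.000000, Gamma_yxx = 0.436726, Gamma_yxy = 0.072788, Gamma_yyy = 0.000000; k1 = (-1.035307, -0.551271, -0.361568, -0.551195)
  k2: at (x, y) = (-0.127633, 0.433717), (dx/dtau, dy/dtau) = (-1.044347, -0.565051); Gamma_xxx = 0.283764, Gamma_xxy = 0.047294, Gamma_xyy = 0.000000, Gamma_yxx = 0.444195, Gamma_yxy = 0.074033, Gamma_yyy = 0.000000; k2 = (-1.044347, -0.565051, -0.365308, -0.571840)
  k3: at (x, y) = (-0.127859, 0.433372), (dx/dtau, dy/dtau) = (-1.044440, -0.565567); Gamma_xxx = 0.283734, Gamma_xxy = 0.047289, Gamma_xyy = 0.000000, Gamma_yxx = 0.444270, Gamma_yxy = 0.074045, Gamma_yyy = 0.000000; k3 = (-1.044440, -0.565567, -0.365380, -0.572111)
  k4: at (x, y) = (-0.153973, 0.419220), (dx/dtau, dy/dtau) = (-1.053576, -0.579877); Gamma_xxx = 0.280731, Gamma_xxy = 0.046789, Gamma_xyy = 0.000000, Gamma_yxx = 0.451899, Gamma_yxy = 0.075316, Gamma_yyy = 0.000000; k4 = (-1.053576, -0.579877, -0.368789, -0.593646)
  Y <- Y + (h/6)(k1 + 2k2 + 2k3 + k4): x = -0.1540, y = 0.4192, dx/dtau = -1.0536, dy/dtau = -0.5799
step 4:
  k1: at (x, y) = (-0.153971, 0.419229), (dx/dtau, dy/dtau) = (-1.053572, -0.579877); Gamma_xxx = 0.280732, Gamma_xxy = 0.046789, Gamma_xyy = 0.000000, Gamma_yxx = 0.451898, Gamma_yxy = 0.075316, Gamma_yyy = 0.000000; k1 = (-1.053572, -0.579877, -0.368786, -0.593641)
  k2: at (x, y) = (-0.180310, 0.404732), (dx/dtau, dy/dtau) = (-1.062791, -0.594718); Gamma_xxx = 0.277426, Gamma_xxy = 0.046238, Gamma_xyy = 0.000000, Gamma_yxx = 0.459679, Gamma_yxy = 0.076613, Gamma_yyy = 0.000000; k2 = (-1.062791, -0.594718, -0.371810, -0.616067)
  k3: at (x, y) = (-0.180541, 0.404361), (dx/dtau, dy/dtau) = (-1.062867, -0.595279); Gamma_xxx = 0.277389, Gamma_xxy = 0.046232, Gamma_xyy = 0.000000, Gamma_yxx = 0.459757, Gamma_yxy = 0.076626, Gamma_yyy = 0.000000; k3 = (-1.062867, -0.595279, -0.371864, -0.616345)
  k4: at (x, y) = (-0.207115, 0.389465), (dx/dtau, dy/dtau) = (-1.072165, -0.610695); Gamma_xxx = 0.273755, Gamma_xxy = 0.045626, Gamma_xyy = 0.000000, Gamma_yxx = 0.467689, Gamma_yxy = 0.077948, Gamma_yyy = 0.000000; k4 = (-1.072165, -0.610695, -0.374440, -0.639702)
  Y <- Y + (h/6)(k1 + 2k2 + 2k3 + k4): x = -0.2071, y = 0.3895, dx/dtau = -1.0722, dy/dtau = -0.6107

Answer: x = -0.2071, y = 0.3895, dx/dtau = -1.0722, dy/dtau = -0.6107


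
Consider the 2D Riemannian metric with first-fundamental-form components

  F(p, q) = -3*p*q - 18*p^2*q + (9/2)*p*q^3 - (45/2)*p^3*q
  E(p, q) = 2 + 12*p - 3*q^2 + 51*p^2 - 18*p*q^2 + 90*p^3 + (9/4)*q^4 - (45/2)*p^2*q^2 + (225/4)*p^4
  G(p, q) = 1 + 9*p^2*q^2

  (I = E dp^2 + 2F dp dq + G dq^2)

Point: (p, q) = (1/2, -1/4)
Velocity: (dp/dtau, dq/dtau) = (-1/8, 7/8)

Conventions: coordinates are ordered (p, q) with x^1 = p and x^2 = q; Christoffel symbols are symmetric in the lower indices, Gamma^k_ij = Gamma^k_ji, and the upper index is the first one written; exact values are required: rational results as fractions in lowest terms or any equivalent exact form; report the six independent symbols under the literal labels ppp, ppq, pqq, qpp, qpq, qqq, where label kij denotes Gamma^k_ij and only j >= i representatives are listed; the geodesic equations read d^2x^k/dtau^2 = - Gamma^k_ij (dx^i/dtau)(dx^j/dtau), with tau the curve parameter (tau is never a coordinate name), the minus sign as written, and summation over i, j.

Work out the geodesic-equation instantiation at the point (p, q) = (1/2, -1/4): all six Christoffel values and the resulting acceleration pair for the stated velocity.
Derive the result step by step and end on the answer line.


E = 35249/1024, F = 555/256, G = 73/64 at the point
E_p = 4995/32, E_q = 555/64, F_p = 1203/128, F_q = -537/64, G_p = 9/16, G_q = -9/8
EG - F^2 = 35393/1024;  g^inv = (1024/35393) * [[73/64, -555/256], [-555/256, 35249/1024]]
first-kind symbols [ij,l] = (1/2)(d_i g_jl + d_j g_il - d_l g_ij): [pp,p] = E_p/2 = 4995/64, [pp,q] = F_p - E_q/2 = 81/16, [pq,p] = E_q/2 = 555/128, [pq,q] = G_p/2 = 9/32, [qq,p] = F_q - G_p/2 = -555/64, [qq,q] = G_q/2 = -9/16
Gamma^p_ij = (G*[ij,p] - F*[ij,q])/(EG - F^2), Gamma^q_ij = (E*[ij,q] - F*[ij,p])/(EG - F^2)
Gamma_ppp = 79920/35393, Gamma_ppq = 4440/35393, Gamma_pqq = -8880/35393, Gamma_qpp = 5184/35393, Gamma_qpq = 288/35393, Gamma_qqq = -576/35393
d^2p/dtau^2 = -(Gamma_ppp*(-1/8)^2 + 2*Gamma_ppq*(-1/8)*(7/8) + Gamma_pqq*(7/8)^2) = 26085/141572
d^2q/dtau^2 = -(Gamma_qpp*(-1/8)^2 + 2*Gamma_qpq*(-1/8)*(7/8) + Gamma_qqq*(7/8)^2) = 423/35393

Answer: Gamma_ppp = 79920/35393, Gamma_ppq = 4440/35393, Gamma_pqq = -8880/35393, Gamma_qpp = 5184/35393, Gamma_qpq = 288/35393, Gamma_qqq = -576/35393; accelerations (d^2p/dtau^2, d^2q/dtau^2) = (26085/141572, 423/35393)


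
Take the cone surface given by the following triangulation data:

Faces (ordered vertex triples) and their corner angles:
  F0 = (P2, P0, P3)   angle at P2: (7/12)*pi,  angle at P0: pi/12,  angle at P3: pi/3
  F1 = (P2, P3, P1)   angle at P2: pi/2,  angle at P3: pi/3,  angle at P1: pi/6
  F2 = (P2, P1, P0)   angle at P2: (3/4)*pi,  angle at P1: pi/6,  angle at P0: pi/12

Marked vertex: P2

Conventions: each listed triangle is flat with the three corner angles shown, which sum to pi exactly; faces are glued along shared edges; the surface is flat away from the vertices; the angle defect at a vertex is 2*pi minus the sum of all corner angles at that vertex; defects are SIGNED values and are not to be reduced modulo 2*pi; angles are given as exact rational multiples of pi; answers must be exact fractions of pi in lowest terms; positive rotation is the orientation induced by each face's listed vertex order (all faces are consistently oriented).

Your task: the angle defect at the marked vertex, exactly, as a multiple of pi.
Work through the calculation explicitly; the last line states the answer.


Sum of corner angles at P2: (11/6)*pi
defect = 2*pi - (11/6)*pi

Answer: defect(P2) = pi/6


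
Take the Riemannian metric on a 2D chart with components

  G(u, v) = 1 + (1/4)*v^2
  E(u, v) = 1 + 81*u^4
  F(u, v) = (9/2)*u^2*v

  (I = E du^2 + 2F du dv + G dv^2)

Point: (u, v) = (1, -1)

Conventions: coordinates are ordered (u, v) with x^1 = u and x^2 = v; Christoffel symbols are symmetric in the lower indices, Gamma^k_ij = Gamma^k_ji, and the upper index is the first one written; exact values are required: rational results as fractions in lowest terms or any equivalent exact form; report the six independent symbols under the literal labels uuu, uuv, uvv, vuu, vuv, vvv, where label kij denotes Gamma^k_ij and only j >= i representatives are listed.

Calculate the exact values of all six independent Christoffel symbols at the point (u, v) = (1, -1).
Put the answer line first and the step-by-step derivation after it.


Answer: Gamma_uuu = 648/329, Gamma_uuv = 0, Gamma_uvv = 18/329, Gamma_vuu = -36/329, Gamma_vuv = 0, Gamma_vvv = -1/329

E = 82, F = -9/2, G = 5/4 at the point
E_u = 324, E_v = 0, F_u = -9, F_v = 9/2, G_u = 0, G_v = -1/2
EG - F^2 = 329/4;  g^inv = (4/329) * [[5/4, 9/2], [9/2, 82]]
first-kind symbols [ij,l] = (1/2)(d_i g_jl + d_j g_il - d_l g_ij): [uu,u] = E_u/2 = 162, [uu,v] = F_u - E_v/2 = -9, [uv,u] = E_v/2 = 0, [uv,v] = G_u/2 = 0, [vv,u] = F_v - G_u/2 = 9/2, [vv,v] = G_v/2 = -1/4
Gamma^u_ij = (G*[ij,u] - F*[ij,v])/(EG - F^2), Gamma^v_ij = (E*[ij,v] - F*[ij,u])/(EG - F^2)


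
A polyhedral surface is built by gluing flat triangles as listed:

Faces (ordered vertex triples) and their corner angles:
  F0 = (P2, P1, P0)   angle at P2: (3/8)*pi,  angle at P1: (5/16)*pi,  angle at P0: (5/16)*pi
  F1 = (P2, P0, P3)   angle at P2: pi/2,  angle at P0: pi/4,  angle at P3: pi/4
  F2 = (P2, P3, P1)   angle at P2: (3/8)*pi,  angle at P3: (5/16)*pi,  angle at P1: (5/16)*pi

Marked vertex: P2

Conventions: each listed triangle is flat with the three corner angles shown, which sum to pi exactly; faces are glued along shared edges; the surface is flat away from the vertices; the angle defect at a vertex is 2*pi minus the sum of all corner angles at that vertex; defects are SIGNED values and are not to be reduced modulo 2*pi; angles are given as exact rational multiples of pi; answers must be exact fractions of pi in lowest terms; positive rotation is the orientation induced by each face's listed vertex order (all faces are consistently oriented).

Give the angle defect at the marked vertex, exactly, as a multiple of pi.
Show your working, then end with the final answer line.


Sum of corner angles at P2: (5/4)*pi
defect = 2*pi - (5/4)*pi

Answer: defect(P2) = (3/4)*pi
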